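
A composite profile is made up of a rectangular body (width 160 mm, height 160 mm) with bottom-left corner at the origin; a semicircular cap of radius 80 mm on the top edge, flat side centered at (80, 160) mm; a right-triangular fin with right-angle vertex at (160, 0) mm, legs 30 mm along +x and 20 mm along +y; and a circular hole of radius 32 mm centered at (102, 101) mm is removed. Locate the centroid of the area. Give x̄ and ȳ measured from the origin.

rectangular body: A = 160 × 160 = 25600.00, centroid at (80.00, 80.00).
semicircular top: A = ½π·80² = 10053.10, centroid at (80.00, 193.95).
triangular fin: A = ½·30·20 = 300.00, centroid at (170.00, 6.67).
hole: A = −π·32² = -3216.99, centroid at (102.00, 101.00).
ΣA = 32736.11 mm², ΣAx̄ = 2575114.65 mm³, ΣAȳ = 3674912.69 mm³.
x̄ = 2575114.65/32736.11 = 78.66 mm; ȳ = 3674912.69/32736.11 = 112.26 mm.

x̄ = 78.66 mm, ȳ = 112.26 mm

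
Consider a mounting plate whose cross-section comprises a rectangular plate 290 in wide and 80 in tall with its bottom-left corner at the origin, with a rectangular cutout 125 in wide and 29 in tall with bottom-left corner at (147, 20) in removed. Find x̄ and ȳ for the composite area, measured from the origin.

plate: A = 290 × 80 = 23200.00, centroid at (145.00, 40.00).
hole: A = −(125 × 29) = -3625.00, centroid at (209.50, 34.50).
ΣA = 19575.00 in²
ΣAx̄ = (23200.00)(145.00) + (-3625.00)(209.50) = 2604562.50 in³
ΣAȳ = (23200.00)(40.00) + (-3625.00)(34.50) = 802937.50 in³
x̄ = 2604562.50 / 19575.00 = 133.06 in
ȳ = 802937.50 / 19575.00 = 41.02 in

x̄ = 133.06 in, ȳ = 41.02 in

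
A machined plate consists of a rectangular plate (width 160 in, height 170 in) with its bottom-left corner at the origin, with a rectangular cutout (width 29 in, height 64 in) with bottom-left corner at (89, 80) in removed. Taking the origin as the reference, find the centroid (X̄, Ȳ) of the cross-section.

X̄ = 78.28 in, Ȳ = 83.02 in

plate: A = 160 × 170 = 27200.00, centroid at (80.00, 85.00).
hole: A = −(29 × 64) = -1856.00, centroid at (103.50, 112.00).
ΣA = 25344.00 in²
ΣAX̄ = (27200.00)(80.00) + (-1856.00)(103.50) = 1983904.00 in³
ΣAȲ = (27200.00)(85.00) + (-1856.00)(112.00) = 2104128.00 in³
X̄ = 1983904.00 / 25344.00 = 78.28 in
Ȳ = 2104128.00 / 25344.00 = 83.02 in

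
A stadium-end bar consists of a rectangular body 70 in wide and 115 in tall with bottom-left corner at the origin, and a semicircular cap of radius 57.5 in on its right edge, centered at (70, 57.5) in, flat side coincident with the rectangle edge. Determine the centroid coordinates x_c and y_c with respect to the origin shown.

x_c = 58.30 in, y_c = 57.50 in

Part | A | x̄ᵢ | ȳᵢ | A·x̄ᵢ | A·ȳᵢ
rectangular body | 8050.00 | 35.00 | 57.50 | 281750.00 | 462875.00
semicircular end | 5193.45 | 94.40 | 57.50 | 490280.76 | 298623.11
Σ | 13243.45 |  |  | 772030.76 | 761498.11
x_c = 772030.76 / 13243.45 = 58.30 in
y_c = 761498.11 / 13243.45 = 57.50 in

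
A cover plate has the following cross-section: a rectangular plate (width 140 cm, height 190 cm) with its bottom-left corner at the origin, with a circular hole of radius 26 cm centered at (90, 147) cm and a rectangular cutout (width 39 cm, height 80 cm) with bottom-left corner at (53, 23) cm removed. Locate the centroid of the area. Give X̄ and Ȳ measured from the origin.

X̄ = 67.65 cm, Ȳ = 94.50 cm

plate: A = 140 × 190 = 26600.00, centroid at (70.00, 95.00).
hole 1: A = −π·26² = -2123.72, centroid at (90.00, 147.00).
hole 2: A = −(39 × 80) = -3120.00, centroid at (72.50, 63.00).
ΣA = 21356.28 cm², ΣAX̄ = 1444665.50 cm³, ΣAȲ = 2018253.65 cm³.
X̄ = 1444665.50/21356.28 = 67.65 cm; Ȳ = 2018253.65/21356.28 = 94.50 cm.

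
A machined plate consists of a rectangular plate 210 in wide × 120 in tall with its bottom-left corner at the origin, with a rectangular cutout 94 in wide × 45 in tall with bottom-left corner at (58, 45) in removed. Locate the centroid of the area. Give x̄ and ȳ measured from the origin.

x̄ = 105.00 in, ȳ = 58.49 in

plate: A = 210 × 120 = 25200.00, centroid at (105.00, 60.00).
hole: A = −(94 × 45) = -4230.00, centroid at (105.00, 67.50).
ΣA = 20970.00 in²
ΣAx̄ = (25200.00)(105.00) + (-4230.00)(105.00) = 2201850.00 in³
ΣAȳ = (25200.00)(60.00) + (-4230.00)(67.50) = 1226475.00 in³
x̄ = 2201850.00 / 20970.00 = 105.00 in
ȳ = 1226475.00 / 20970.00 = 58.49 in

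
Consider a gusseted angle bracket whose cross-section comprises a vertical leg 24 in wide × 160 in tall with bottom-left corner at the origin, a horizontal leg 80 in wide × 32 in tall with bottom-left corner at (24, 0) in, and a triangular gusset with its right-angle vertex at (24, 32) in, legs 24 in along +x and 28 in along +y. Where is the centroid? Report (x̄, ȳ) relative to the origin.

x̄ = 32.76 in, ȳ = 53.75 in

vertical leg: A = 24 × 160 = 3840.00, centroid at (12.00, 80.00).
horizontal leg: A = 80 × 32 = 2560.00, centroid at (64.00, 16.00).
gusset: A = ½·24·28 = 336.00, centroid at (32.00, 41.33).
ΣA = 6736.00 in², ΣAx̄ = 220672.00 in³, ΣAȳ = 362048.00 in³.
x̄ = 220672.00/6736.00 = 32.76 in; ȳ = 362048.00/6736.00 = 53.75 in.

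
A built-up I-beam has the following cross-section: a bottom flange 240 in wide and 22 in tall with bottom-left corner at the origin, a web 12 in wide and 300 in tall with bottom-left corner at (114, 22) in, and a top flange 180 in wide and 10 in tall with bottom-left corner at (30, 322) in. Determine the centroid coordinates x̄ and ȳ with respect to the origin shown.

x̄ = 120.00 in, ȳ = 118.53 in

Part | A | x̄ᵢ | ȳᵢ | A·x̄ᵢ | A·ȳᵢ
bottom flange | 5280.00 | 120.00 | 11.00 | 633600.00 | 58080.00
web | 3600.00 | 120.00 | 172.00 | 432000.00 | 619200.00
top flange | 1800.00 | 120.00 | 327.00 | 216000.00 | 588600.00
Σ | 10680.00 |  |  | 1281600.00 | 1265880.00
x̄ = 1281600.00 / 10680.00 = 120.00 in
ȳ = 1265880.00 / 10680.00 = 118.53 in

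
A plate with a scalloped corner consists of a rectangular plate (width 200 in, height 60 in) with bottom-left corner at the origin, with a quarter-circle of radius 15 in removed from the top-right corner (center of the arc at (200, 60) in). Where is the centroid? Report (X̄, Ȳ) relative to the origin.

plate: A = 200 × 60 = 12000.00, centroid at (100.00, 30.00).
removed quarter-circle: A = −¼π·15² = -176.71, centroid at (193.63, 53.63).
ΣA = 11823.29 in²
ΣAX̄ = (12000.00)(100.00) + (-176.71)(193.63) = 1165782.08 in³
ΣAȲ = (12000.00)(30.00) + (-176.71)(53.63) = 350522.12 in³
X̄ = 1165782.08 / 11823.29 = 98.60 in
Ȳ = 350522.12 / 11823.29 = 29.65 in

X̄ = 98.60 in, Ȳ = 29.65 in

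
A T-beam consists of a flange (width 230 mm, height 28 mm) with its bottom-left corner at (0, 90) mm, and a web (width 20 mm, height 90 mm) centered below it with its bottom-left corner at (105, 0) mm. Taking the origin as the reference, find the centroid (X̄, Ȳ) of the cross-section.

Part | A | x̄ᵢ | ȳᵢ | A·x̄ᵢ | A·ȳᵢ
web | 1800.00 | 115.00 | 45.00 | 207000.00 | 81000.00
flange | 6440.00 | 115.00 | 104.00 | 740600.00 | 669760.00
Σ | 8240.00 |  |  | 947600.00 | 750760.00
X̄ = 947600.00 / 8240.00 = 115.00 mm
Ȳ = 750760.00 / 8240.00 = 91.11 mm

X̄ = 115.00 mm, Ȳ = 91.11 mm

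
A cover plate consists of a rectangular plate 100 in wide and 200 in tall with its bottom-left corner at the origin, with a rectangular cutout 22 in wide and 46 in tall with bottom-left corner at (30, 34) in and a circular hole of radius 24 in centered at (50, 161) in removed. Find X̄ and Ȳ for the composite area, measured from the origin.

X̄ = 50.53 in, Ȳ = 96.11 in

plate: A = 100 × 200 = 20000.00, centroid at (50.00, 100.00).
hole 1: A = −(22 × 46) = -1012.00, centroid at (41.00, 57.00).
hole 2: A = −π·24² = -1809.56, centroid at (50.00, 161.00).
ΣA = 17178.44 in²
ΣAX̄ = (20000.00)(50.00) + (-1012.00)(41.00) + (-1809.56)(50.00) = 868030.13 in³
ΣAȲ = (20000.00)(100.00) + (-1012.00)(57.00) + (-1809.56)(161.00) = 1650977.26 in³
X̄ = 868030.13 / 17178.44 = 50.53 in
Ȳ = 1650977.26 / 17178.44 = 96.11 in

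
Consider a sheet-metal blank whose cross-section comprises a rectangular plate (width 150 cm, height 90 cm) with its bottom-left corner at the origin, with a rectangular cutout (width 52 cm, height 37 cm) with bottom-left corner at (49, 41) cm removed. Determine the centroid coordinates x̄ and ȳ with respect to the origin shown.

x̄ = 75.00 cm, ȳ = 42.59 cm

plate: A = 150 × 90 = 13500.00, centroid at (75.00, 45.00).
hole: A = −(52 × 37) = -1924.00, centroid at (75.00, 59.50).
ΣA = 11576.00 cm²
ΣAx̄ = (13500.00)(75.00) + (-1924.00)(75.00) = 868200.00 cm³
ΣAȳ = (13500.00)(45.00) + (-1924.00)(59.50) = 493022.00 cm³
x̄ = 868200.00 / 11576.00 = 75.00 cm
ȳ = 493022.00 / 11576.00 = 42.59 cm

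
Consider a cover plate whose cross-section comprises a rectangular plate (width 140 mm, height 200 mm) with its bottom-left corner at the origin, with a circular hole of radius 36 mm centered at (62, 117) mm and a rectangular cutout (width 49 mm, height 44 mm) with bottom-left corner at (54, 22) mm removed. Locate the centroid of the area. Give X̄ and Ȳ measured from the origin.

plate: A = 140 × 200 = 28000.00, centroid at (70.00, 100.00).
hole 1: A = −π·36² = -4071.50, centroid at (62.00, 117.00).
hole 2: A = −(49 × 44) = -2156.00, centroid at (78.50, 44.00).
ΣA = 21772.50 mm², ΣAX̄ = 1538320.75 mm³, ΣAȲ = 2228770.02 mm³.
X̄ = 1538320.75/21772.50 = 70.65 mm; Ȳ = 2228770.02/21772.50 = 102.37 mm.

X̄ = 70.65 mm, Ȳ = 102.37 mm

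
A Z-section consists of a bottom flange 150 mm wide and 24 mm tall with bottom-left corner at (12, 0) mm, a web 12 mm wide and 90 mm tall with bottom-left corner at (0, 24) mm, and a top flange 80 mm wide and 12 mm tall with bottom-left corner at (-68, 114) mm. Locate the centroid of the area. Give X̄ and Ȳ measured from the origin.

X̄ = 51.91 mm, Ȳ = 41.30 mm

bottom flange: A = 150 × 24 = 3600.00, centroid at (87.00, 12.00).
web: A = 12 × 90 = 1080.00, centroid at (6.00, 69.00).
top flange: A = 80 × 12 = 960.00, centroid at (-28.00, 120.00).
ΣA = 5640.00 mm², ΣAX̄ = 292800.00 mm³, ΣAȲ = 232920.00 mm³.
X̄ = 292800.00/5640.00 = 51.91 mm; Ȳ = 232920.00/5640.00 = 41.30 mm.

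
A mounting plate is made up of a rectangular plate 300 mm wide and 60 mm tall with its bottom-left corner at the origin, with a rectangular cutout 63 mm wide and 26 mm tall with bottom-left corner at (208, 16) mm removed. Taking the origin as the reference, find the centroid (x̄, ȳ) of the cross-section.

x̄ = 141.04 mm, ȳ = 30.10 mm

Part | A | x̄ᵢ | ȳᵢ | A·x̄ᵢ | A·ȳᵢ
plate | 18000.00 | 150.00 | 30.00 | 2700000.00 | 540000.00
hole | -1638.00 | 239.50 | 29.00 | -392301.00 | -47502.00
Σ | 16362.00 |  |  | 2307699.00 | 492498.00
x̄ = 2307699.00 / 16362.00 = 141.04 mm
ȳ = 492498.00 / 16362.00 = 30.10 mm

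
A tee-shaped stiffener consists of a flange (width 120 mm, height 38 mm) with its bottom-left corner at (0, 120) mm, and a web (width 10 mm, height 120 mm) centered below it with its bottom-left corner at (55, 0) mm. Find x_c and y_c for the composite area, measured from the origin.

x_c = 60.00 mm, y_c = 122.54 mm

Part | A | x̄ᵢ | ȳᵢ | A·x̄ᵢ | A·ȳᵢ
web | 1200.00 | 60.00 | 60.00 | 72000.00 | 72000.00
flange | 4560.00 | 60.00 | 139.00 | 273600.00 | 633840.00
Σ | 5760.00 |  |  | 345600.00 | 705840.00
x_c = 345600.00 / 5760.00 = 60.00 mm
y_c = 705840.00 / 5760.00 = 122.54 mm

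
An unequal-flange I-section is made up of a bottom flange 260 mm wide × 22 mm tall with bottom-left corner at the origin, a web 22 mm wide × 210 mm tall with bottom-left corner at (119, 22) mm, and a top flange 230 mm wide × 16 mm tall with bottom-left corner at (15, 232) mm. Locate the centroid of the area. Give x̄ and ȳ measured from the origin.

x̄ = 130.00 mm, ȳ = 109.33 mm

bottom flange: A = 260 × 22 = 5720.00, centroid at (130.00, 11.00).
web: A = 22 × 210 = 4620.00, centroid at (130.00, 127.00).
top flange: A = 230 × 16 = 3680.00, centroid at (130.00, 240.00).
ΣA = 14020.00 mm²
ΣAx̄ = (5720.00)(130.00) + (4620.00)(130.00) + (3680.00)(130.00) = 1822600.00 mm³
ΣAȳ = (5720.00)(11.00) + (4620.00)(127.00) + (3680.00)(240.00) = 1532860.00 mm³
x̄ = 1822600.00 / 14020.00 = 130.00 mm
ȳ = 1532860.00 / 14020.00 = 109.33 mm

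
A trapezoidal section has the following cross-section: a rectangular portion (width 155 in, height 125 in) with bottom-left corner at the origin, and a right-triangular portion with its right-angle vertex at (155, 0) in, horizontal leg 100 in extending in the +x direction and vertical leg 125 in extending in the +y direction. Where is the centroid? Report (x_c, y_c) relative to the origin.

x_c = 104.53 in, y_c = 57.42 in

Part | A | x̄ᵢ | ȳᵢ | A·x̄ᵢ | A·ȳᵢ
rectangular portion | 19375.00 | 77.50 | 62.50 | 1501562.50 | 1210937.50
triangular portion | 6250.00 | 188.33 | 41.67 | 1177083.33 | 260416.67
Σ | 25625.00 |  |  | 2678645.83 | 1471354.17
x_c = 2678645.83 / 25625.00 = 104.53 in
y_c = 1471354.17 / 25625.00 = 57.42 in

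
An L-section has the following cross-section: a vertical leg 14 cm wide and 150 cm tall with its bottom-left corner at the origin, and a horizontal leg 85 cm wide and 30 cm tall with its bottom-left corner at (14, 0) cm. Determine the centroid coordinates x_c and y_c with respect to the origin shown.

x_c = 34.15 cm, y_c = 42.10 cm

vertical leg: A = 14 × 150 = 2100.00, centroid at (7.00, 75.00).
horizontal leg: A = 85 × 30 = 2550.00, centroid at (56.50, 15.00).
ΣA = 4650.00 cm², ΣAx_c = 158775.00 cm³, ΣAy_c = 195750.00 cm³.
x_c = 158775.00/4650.00 = 34.15 cm; y_c = 195750.00/4650.00 = 42.10 cm.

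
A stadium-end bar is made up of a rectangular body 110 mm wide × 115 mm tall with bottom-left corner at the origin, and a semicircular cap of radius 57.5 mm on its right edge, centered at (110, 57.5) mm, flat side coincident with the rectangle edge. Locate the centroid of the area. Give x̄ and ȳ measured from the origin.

rectangular body: A = 110 × 115 = 12650.00, centroid at (55.00, 57.50).
semicircular end: A = ½π·57.5² = 5193.45, centroid at (134.40, 57.50).
ΣA = 17843.45 mm²
ΣAx̄ = (12650.00)(55.00) + (5193.45)(134.40) = 1393768.57 mm³
ΣAȳ = (12650.00)(57.50) + (5193.45)(57.50) = 1025998.11 mm³
x̄ = 1393768.57 / 17843.45 = 78.11 mm
ȳ = 1025998.11 / 17843.45 = 57.50 mm

x̄ = 78.11 mm, ȳ = 57.50 mm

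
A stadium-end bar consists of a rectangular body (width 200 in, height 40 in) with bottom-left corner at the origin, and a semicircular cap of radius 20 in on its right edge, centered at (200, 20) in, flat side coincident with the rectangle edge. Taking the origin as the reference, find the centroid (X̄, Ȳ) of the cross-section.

X̄ = 107.90 in, Ȳ = 20.00 in

rectangular body: A = 200 × 40 = 8000.00, centroid at (100.00, 20.00).
semicircular end: A = ½π·20² = 628.32, centroid at (208.49, 20.00).
ΣA = 8628.32 in², ΣAX̄ = 930997.04 in³, ΣAȲ = 172566.37 in³.
X̄ = 930997.04/8628.32 = 107.90 in; Ȳ = 172566.37/8628.32 = 20.00 in.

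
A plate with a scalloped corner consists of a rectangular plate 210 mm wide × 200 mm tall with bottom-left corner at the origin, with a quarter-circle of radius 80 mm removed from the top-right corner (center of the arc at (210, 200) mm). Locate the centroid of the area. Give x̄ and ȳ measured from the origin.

plate: A = 210 × 200 = 42000.00, centroid at (105.00, 100.00).
removed quarter-circle: A = −¼π·80² = -5026.55, centroid at (176.05, 166.05).
ΣA = 36973.45 mm², ΣAx̄ = 3525091.54 mm³, ΣAȳ = 3365357.02 mm³.
x̄ = 3525091.54/36973.45 = 95.34 mm; ȳ = 3365357.02/36973.45 = 91.02 mm.

x̄ = 95.34 mm, ȳ = 91.02 mm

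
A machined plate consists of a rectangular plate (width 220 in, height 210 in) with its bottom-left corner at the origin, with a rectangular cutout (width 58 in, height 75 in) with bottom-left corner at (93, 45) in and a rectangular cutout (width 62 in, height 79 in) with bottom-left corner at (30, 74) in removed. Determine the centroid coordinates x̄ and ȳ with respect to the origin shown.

x̄ = 115.08 in, ȳ = 106.52 in

plate: A = 220 × 210 = 46200.00, centroid at (110.00, 105.00).
hole 1: A = −(58 × 75) = -4350.00, centroid at (122.00, 82.50).
hole 2: A = −(62 × 79) = -4898.00, centroid at (61.00, 113.50).
ΣA = 36952.00 in²
ΣAx̄ = (46200.00)(110.00) + (-4350.00)(122.00) + (-4898.00)(61.00) = 4252522.00 in³
ΣAȳ = (46200.00)(105.00) + (-4350.00)(82.50) + (-4898.00)(113.50) = 3936202.00 in³
x̄ = 4252522.00 / 36952.00 = 115.08 in
ȳ = 3936202.00 / 36952.00 = 106.52 in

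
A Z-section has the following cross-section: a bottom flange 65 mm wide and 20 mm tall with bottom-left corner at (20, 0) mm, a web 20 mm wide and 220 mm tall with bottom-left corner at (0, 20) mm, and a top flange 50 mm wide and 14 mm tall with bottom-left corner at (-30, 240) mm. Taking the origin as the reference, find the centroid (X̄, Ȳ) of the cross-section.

Part | A | x̄ᵢ | ȳᵢ | A·x̄ᵢ | A·ȳᵢ
bottom flange | 1300.00 | 52.50 | 10.00 | 68250.00 | 13000.00
web | 4400.00 | 10.00 | 130.00 | 44000.00 | 572000.00
top flange | 700.00 | -5.00 | 247.00 | -3500.00 | 172900.00
Σ | 6400.00 |  |  | 108750.00 | 757900.00
X̄ = 108750.00 / 6400.00 = 16.99 mm
Ȳ = 757900.00 / 6400.00 = 118.42 mm

X̄ = 16.99 mm, Ȳ = 118.42 mm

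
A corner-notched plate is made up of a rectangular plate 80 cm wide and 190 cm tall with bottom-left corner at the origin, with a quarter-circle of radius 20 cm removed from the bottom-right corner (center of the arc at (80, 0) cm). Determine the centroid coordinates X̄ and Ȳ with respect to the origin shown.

Part | A | x̄ᵢ | ȳᵢ | A·x̄ᵢ | A·ȳᵢ
plate | 15200.00 | 40.00 | 95.00 | 608000.00 | 1444000.00
removed quarter-circle | -314.16 | 71.51 | 8.49 | -22466.07 | -2666.67
Σ | 14885.84 |  |  | 585533.93 | 1441333.33
X̄ = 585533.93 / 14885.84 = 39.33 cm
Ȳ = 1441333.33 / 14885.84 = 96.83 cm

X̄ = 39.33 cm, Ȳ = 96.83 cm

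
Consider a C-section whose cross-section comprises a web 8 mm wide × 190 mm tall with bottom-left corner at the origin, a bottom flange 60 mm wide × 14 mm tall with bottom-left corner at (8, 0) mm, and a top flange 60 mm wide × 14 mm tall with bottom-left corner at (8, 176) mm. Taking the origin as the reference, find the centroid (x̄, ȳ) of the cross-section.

Part | A | x̄ᵢ | ȳᵢ | A·x̄ᵢ | A·ȳᵢ
web | 1520.00 | 4.00 | 95.00 | 6080.00 | 144400.00
bottom flange | 840.00 | 38.00 | 7.00 | 31920.00 | 5880.00
top flange | 840.00 | 38.00 | 183.00 | 31920.00 | 153720.00
Σ | 3200.00 |  |  | 69920.00 | 304000.00
x̄ = 69920.00 / 3200.00 = 21.85 mm
ȳ = 304000.00 / 3200.00 = 95.00 mm

x̄ = 21.85 mm, ȳ = 95.00 mm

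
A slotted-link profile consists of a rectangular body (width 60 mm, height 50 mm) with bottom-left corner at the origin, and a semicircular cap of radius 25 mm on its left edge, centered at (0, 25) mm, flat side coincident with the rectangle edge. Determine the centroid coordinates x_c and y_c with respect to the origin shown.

x_c = 19.99 mm, y_c = 25.00 mm

Part | A | x̄ᵢ | ȳᵢ | A·x̄ᵢ | A·ȳᵢ
rectangular body | 3000.00 | 30.00 | 25.00 | 90000.00 | 75000.00
semicircular end | 981.75 | -10.61 | 25.00 | -10416.67 | 24543.69
Σ | 3981.75 |  |  | 79583.33 | 99543.69
x_c = 79583.33 / 3981.75 = 19.99 mm
y_c = 99543.69 / 3981.75 = 25.00 mm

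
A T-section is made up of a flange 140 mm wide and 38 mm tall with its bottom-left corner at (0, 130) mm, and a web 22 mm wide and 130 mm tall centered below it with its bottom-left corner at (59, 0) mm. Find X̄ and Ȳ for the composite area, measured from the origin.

X̄ = 70.00 mm, Ȳ = 119.63 mm

web: A = 22 × 130 = 2860.00, centroid at (70.00, 65.00).
flange: A = 140 × 38 = 5320.00, centroid at (70.00, 149.00).
ΣA = 8180.00 mm², ΣAX̄ = 572600.00 mm³, ΣAȲ = 978580.00 mm³.
X̄ = 572600.00/8180.00 = 70.00 mm; Ȳ = 978580.00/8180.00 = 119.63 mm.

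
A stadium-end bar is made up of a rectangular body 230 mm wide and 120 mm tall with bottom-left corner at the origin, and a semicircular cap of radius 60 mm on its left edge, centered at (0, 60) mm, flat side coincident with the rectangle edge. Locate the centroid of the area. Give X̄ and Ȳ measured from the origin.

rectangular body: A = 230 × 120 = 27600.00, centroid at (115.00, 60.00).
semicircular end: A = ½π·60² = 5654.87, centroid at (-25.46, 60.00).
ΣA = 33254.87 mm², ΣAX̄ = 3030000.00 mm³, ΣAȲ = 1995292.01 mm³.
X̄ = 3030000.00/33254.87 = 91.11 mm; Ȳ = 1995292.01/33254.87 = 60.00 mm.

X̄ = 91.11 mm, Ȳ = 60.00 mm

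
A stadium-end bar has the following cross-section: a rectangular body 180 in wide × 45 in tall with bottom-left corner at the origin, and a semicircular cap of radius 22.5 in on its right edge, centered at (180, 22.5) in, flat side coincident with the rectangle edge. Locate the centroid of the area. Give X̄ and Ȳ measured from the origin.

rectangular body: A = 180 × 45 = 8100.00, centroid at (90.00, 22.50).
semicircular end: A = ½π·22.5² = 795.22, centroid at (189.55, 22.50).
ΣA = 8895.22 in²
ΣAX̄ = (8100.00)(90.00) + (795.22)(189.55) = 879732.57 in³
ΣAȲ = (8100.00)(22.50) + (795.22)(22.50) = 200142.35 in³
X̄ = 879732.57 / 8895.22 = 98.90 in
Ȳ = 200142.35 / 8895.22 = 22.50 in

X̄ = 98.90 in, Ȳ = 22.50 in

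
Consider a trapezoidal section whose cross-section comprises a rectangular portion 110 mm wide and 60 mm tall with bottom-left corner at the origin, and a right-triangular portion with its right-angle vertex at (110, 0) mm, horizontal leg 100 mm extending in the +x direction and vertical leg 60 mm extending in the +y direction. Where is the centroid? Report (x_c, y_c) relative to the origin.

rectangular portion: A = 110 × 60 = 6600.00, centroid at (55.00, 30.00).
triangular portion: A = ½·100·60 = 3000.00, centroid at (143.33, 20.00).
ΣA = 9600.00 mm², ΣAx_c = 793000.00 mm³, ΣAy_c = 258000.00 mm³.
x_c = 793000.00/9600.00 = 82.60 mm; y_c = 258000.00/9600.00 = 26.88 mm.

x_c = 82.60 mm, y_c = 26.88 mm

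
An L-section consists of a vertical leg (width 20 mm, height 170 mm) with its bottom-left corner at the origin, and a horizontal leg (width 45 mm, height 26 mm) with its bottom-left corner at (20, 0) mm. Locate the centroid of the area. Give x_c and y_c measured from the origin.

Part | A | x̄ᵢ | ȳᵢ | A·x̄ᵢ | A·ȳᵢ
vertical leg | 3400.00 | 10.00 | 85.00 | 34000.00 | 289000.00
horizontal leg | 1170.00 | 42.50 | 13.00 | 49725.00 | 15210.00
Σ | 4570.00 |  |  | 83725.00 | 304210.00
x_c = 83725.00 / 4570.00 = 18.32 mm
y_c = 304210.00 / 4570.00 = 66.57 mm

x_c = 18.32 mm, y_c = 66.57 mm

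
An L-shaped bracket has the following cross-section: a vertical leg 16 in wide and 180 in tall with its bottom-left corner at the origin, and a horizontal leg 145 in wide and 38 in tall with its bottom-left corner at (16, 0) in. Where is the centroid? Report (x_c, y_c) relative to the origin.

x_c = 60.87 in, y_c = 43.37 in

Part | A | x̄ᵢ | ȳᵢ | A·x̄ᵢ | A·ȳᵢ
vertical leg | 2880.00 | 8.00 | 90.00 | 23040.00 | 259200.00
horizontal leg | 5510.00 | 88.50 | 19.00 | 487635.00 | 104690.00
Σ | 8390.00 |  |  | 510675.00 | 363890.00
x_c = 510675.00 / 8390.00 = 60.87 in
y_c = 363890.00 / 8390.00 = 43.37 in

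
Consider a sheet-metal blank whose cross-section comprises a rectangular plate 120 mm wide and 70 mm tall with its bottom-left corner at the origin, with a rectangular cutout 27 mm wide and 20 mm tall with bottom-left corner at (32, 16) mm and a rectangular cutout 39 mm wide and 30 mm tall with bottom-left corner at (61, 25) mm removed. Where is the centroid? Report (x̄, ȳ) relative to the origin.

plate: A = 120 × 70 = 8400.00, centroid at (60.00, 35.00).
hole 1: A = −(27 × 20) = -540.00, centroid at (45.50, 26.00).
hole 2: A = −(39 × 30) = -1170.00, centroid at (80.50, 40.00).
ΣA = 6690.00 mm²
ΣAx̄ = (8400.00)(60.00) + (-540.00)(45.50) + (-1170.00)(80.50) = 385245.00 mm³
ΣAȳ = (8400.00)(35.00) + (-540.00)(26.00) + (-1170.00)(40.00) = 233160.00 mm³
x̄ = 385245.00 / 6690.00 = 57.59 mm
ȳ = 233160.00 / 6690.00 = 34.85 mm

x̄ = 57.59 mm, ȳ = 34.85 mm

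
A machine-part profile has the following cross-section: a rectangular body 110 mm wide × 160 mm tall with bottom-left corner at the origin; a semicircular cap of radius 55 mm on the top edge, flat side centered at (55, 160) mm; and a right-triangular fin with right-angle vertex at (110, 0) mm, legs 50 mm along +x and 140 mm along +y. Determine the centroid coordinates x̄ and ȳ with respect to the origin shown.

x̄ = 64.70 mm, ȳ = 94.48 mm

rectangular body: A = 110 × 160 = 17600.00, centroid at (55.00, 80.00).
semicircular top: A = ½π·55² = 4751.66, centroid at (55.00, 183.34).
triangular fin: A = ½·50·140 = 3500.00, centroid at (126.67, 46.67).
ΣA = 25851.66 mm², ΣAx̄ = 1672674.57 mm³, ΣAȳ = 2442515.42 mm³.
x̄ = 1672674.57/25851.66 = 64.70 mm; ȳ = 2442515.42/25851.66 = 94.48 mm.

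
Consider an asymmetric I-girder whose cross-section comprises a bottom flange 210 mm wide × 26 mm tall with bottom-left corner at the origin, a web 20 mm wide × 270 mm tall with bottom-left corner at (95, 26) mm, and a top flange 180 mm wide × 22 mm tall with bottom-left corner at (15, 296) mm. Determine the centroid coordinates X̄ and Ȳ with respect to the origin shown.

bottom flange: A = 210 × 26 = 5460.00, centroid at (105.00, 13.00).
web: A = 20 × 270 = 5400.00, centroid at (105.00, 161.00).
top flange: A = 180 × 22 = 3960.00, centroid at (105.00, 307.00).
ΣA = 14820.00 mm², ΣAX̄ = 1556100.00 mm³, ΣAȲ = 2156100.00 mm³.
X̄ = 1556100.00/14820.00 = 105.00 mm; Ȳ = 2156100.00/14820.00 = 145.49 mm.

X̄ = 105.00 mm, Ȳ = 145.49 mm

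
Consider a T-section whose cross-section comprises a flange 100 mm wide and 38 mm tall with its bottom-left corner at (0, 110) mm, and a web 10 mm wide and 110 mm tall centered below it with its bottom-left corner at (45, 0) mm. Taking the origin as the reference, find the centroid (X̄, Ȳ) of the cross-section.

web: A = 10 × 110 = 1100.00, centroid at (50.00, 55.00).
flange: A = 100 × 38 = 3800.00, centroid at (50.00, 129.00).
ΣA = 4900.00 mm², ΣAX̄ = 245000.00 mm³, ΣAȲ = 550700.00 mm³.
X̄ = 245000.00/4900.00 = 50.00 mm; Ȳ = 550700.00/4900.00 = 112.39 mm.

X̄ = 50.00 mm, Ȳ = 112.39 mm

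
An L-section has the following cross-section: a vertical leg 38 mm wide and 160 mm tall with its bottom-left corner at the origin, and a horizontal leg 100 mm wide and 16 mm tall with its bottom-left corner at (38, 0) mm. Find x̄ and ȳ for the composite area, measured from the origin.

vertical leg: A = 38 × 160 = 6080.00, centroid at (19.00, 80.00).
horizontal leg: A = 100 × 16 = 1600.00, centroid at (88.00, 8.00).
ΣA = 7680.00 mm²
ΣAx̄ = (6080.00)(19.00) + (1600.00)(88.00) = 256320.00 mm³
ΣAȳ = (6080.00)(80.00) + (1600.00)(8.00) = 499200.00 mm³
x̄ = 256320.00 / 7680.00 = 33.38 mm
ȳ = 499200.00 / 7680.00 = 65.00 mm

x̄ = 33.38 mm, ȳ = 65.00 mm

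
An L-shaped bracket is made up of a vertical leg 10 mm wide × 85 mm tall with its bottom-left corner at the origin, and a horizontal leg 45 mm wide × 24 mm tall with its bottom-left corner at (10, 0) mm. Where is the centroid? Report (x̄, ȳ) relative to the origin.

x̄ = 20.39 mm, ȳ = 25.43 mm

vertical leg: A = 10 × 85 = 850.00, centroid at (5.00, 42.50).
horizontal leg: A = 45 × 24 = 1080.00, centroid at (32.50, 12.00).
ΣA = 1930.00 mm²
ΣAx̄ = (850.00)(5.00) + (1080.00)(32.50) = 39350.00 mm³
ΣAȳ = (850.00)(42.50) + (1080.00)(12.00) = 49085.00 mm³
x̄ = 39350.00 / 1930.00 = 20.39 mm
ȳ = 49085.00 / 1930.00 = 25.43 mm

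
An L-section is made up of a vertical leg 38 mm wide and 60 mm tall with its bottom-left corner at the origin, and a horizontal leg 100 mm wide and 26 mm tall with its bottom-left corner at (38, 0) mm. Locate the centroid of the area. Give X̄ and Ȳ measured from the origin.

vertical leg: A = 38 × 60 = 2280.00, centroid at (19.00, 30.00).
horizontal leg: A = 100 × 26 = 2600.00, centroid at (88.00, 13.00).
ΣA = 4880.00 mm², ΣAX̄ = 272120.00 mm³, ΣAȲ = 102200.00 mm³.
X̄ = 272120.00/4880.00 = 55.76 mm; Ȳ = 102200.00/4880.00 = 20.94 mm.

X̄ = 55.76 mm, Ȳ = 20.94 mm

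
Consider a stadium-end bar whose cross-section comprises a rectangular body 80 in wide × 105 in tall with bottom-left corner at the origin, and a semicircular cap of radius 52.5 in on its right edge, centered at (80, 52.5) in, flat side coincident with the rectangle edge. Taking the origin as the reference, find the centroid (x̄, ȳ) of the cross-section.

Part | A | x̄ᵢ | ȳᵢ | A·x̄ᵢ | A·ȳᵢ
rectangular body | 8400.00 | 40.00 | 52.50 | 336000.00 | 441000.00
semicircular end | 4329.51 | 102.28 | 52.50 | 442829.34 | 227299.14
Σ | 12729.51 |  |  | 778829.34 | 668299.14
x̄ = 778829.34 / 12729.51 = 61.18 in
ȳ = 668299.14 / 12729.51 = 52.50 in

x̄ = 61.18 in, ȳ = 52.50 in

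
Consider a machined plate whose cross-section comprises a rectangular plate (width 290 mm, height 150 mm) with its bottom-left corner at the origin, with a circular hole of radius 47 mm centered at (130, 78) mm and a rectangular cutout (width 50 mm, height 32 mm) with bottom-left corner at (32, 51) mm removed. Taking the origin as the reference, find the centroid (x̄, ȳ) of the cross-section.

x̄ = 152.01 mm, ȳ = 74.77 mm

plate: A = 290 × 150 = 43500.00, centroid at (145.00, 75.00).
hole 1: A = −π·47² = -6939.78, centroid at (130.00, 78.00).
hole 2: A = −(50 × 32) = -1600.00, centroid at (57.00, 67.00).
ΣA = 34960.22 mm², ΣAx̄ = 5314128.84 mm³, ΣAȳ = 2613997.30 mm³.
x̄ = 5314128.84/34960.22 = 152.01 mm; ȳ = 2613997.30/34960.22 = 74.77 mm.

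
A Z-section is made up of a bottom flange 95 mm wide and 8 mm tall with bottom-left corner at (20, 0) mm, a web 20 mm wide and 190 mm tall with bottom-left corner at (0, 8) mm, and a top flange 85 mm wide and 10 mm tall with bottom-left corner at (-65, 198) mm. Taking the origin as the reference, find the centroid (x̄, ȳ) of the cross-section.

Part | A | x̄ᵢ | ȳᵢ | A·x̄ᵢ | A·ȳᵢ
bottom flange | 760.00 | 67.50 | 4.00 | 51300.00 | 3040.00
web | 3800.00 | 10.00 | 103.00 | 38000.00 | 391400.00
top flange | 850.00 | -22.50 | 203.00 | -19125.00 | 172550.00
Σ | 5410.00 |  |  | 70175.00 | 566990.00
x̄ = 70175.00 / 5410.00 = 12.97 mm
ȳ = 566990.00 / 5410.00 = 104.80 mm

x̄ = 12.97 mm, ȳ = 104.80 mm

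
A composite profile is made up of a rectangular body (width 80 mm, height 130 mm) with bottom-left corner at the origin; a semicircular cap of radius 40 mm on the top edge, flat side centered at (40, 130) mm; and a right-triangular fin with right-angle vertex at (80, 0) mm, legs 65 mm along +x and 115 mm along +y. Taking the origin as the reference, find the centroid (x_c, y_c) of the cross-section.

rectangular body: A = 80 × 130 = 10400.00, centroid at (40.00, 65.00).
semicircular top: A = ½π·40² = 2513.27, centroid at (40.00, 146.98).
triangular fin: A = ½·65·115 = 3737.50, centroid at (101.67, 38.33).
ΣA = 16650.77 mm²
ΣAx_c = (10400.00)(40.00) + (2513.27)(40.00) + (3737.50)(101.67) = 896510.13 mm³
ΣAy_c = (10400.00)(65.00) + (2513.27)(146.98) + (3737.50)(38.33) = 1188663.14 mm³
x_c = 896510.13 / 16650.77 = 53.84 mm
y_c = 1188663.14 / 16650.77 = 71.39 mm

x_c = 53.84 mm, y_c = 71.39 mm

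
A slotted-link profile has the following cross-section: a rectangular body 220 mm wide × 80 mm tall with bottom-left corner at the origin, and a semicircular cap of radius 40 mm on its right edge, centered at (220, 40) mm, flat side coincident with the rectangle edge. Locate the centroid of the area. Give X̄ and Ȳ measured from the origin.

X̄ = 125.87 mm, Ȳ = 40.00 mm

rectangular body: A = 220 × 80 = 17600.00, centroid at (110.00, 40.00).
semicircular end: A = ½π·40² = 2513.27, centroid at (236.98, 40.00).
ΣA = 20113.27 mm²
ΣAX̄ = (17600.00)(110.00) + (2513.27)(236.98) = 2531586.97 mm³
ΣAȲ = (17600.00)(40.00) + (2513.27)(40.00) = 804530.96 mm³
X̄ = 2531586.97 / 20113.27 = 125.87 mm
Ȳ = 804530.96 / 20113.27 = 40.00 mm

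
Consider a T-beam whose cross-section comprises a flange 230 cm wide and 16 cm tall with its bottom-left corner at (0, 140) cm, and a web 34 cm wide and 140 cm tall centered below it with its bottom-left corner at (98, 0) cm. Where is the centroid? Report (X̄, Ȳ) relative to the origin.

Part | A | x̄ᵢ | ȳᵢ | A·x̄ᵢ | A·ȳᵢ
web | 4760.00 | 115.00 | 70.00 | 547400.00 | 333200.00
flange | 3680.00 | 115.00 | 148.00 | 423200.00 | 544640.00
Σ | 8440.00 |  |  | 970600.00 | 877840.00
X̄ = 970600.00 / 8440.00 = 115.00 cm
Ȳ = 877840.00 / 8440.00 = 104.01 cm

X̄ = 115.00 cm, Ȳ = 104.01 cm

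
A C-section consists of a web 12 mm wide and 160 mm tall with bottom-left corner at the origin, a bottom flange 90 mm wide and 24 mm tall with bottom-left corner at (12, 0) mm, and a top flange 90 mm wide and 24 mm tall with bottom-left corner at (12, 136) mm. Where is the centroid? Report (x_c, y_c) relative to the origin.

web: A = 12 × 160 = 1920.00, centroid at (6.00, 80.00).
bottom flange: A = 90 × 24 = 2160.00, centroid at (57.00, 12.00).
top flange: A = 90 × 24 = 2160.00, centroid at (57.00, 148.00).
ΣA = 6240.00 mm²
ΣAx_c = (1920.00)(6.00) + (2160.00)(57.00) + (2160.00)(57.00) = 257760.00 mm³
ΣAy_c = (1920.00)(80.00) + (2160.00)(12.00) + (2160.00)(148.00) = 499200.00 mm³
x_c = 257760.00 / 6240.00 = 41.31 mm
y_c = 499200.00 / 6240.00 = 80.00 mm

x_c = 41.31 mm, y_c = 80.00 mm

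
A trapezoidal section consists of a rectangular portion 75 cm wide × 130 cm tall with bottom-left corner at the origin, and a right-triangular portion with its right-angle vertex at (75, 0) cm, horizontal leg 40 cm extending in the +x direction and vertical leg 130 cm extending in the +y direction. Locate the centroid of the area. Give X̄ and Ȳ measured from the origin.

Part | A | x̄ᵢ | ȳᵢ | A·x̄ᵢ | A·ȳᵢ
rectangular portion | 9750.00 | 37.50 | 65.00 | 365625.00 | 633750.00
triangular portion | 2600.00 | 88.33 | 43.33 | 229666.67 | 112666.67
Σ | 12350.00 |  |  | 595291.67 | 746416.67
X̄ = 595291.67 / 12350.00 = 48.20 cm
Ȳ = 746416.67 / 12350.00 = 60.44 cm

X̄ = 48.20 cm, Ȳ = 60.44 cm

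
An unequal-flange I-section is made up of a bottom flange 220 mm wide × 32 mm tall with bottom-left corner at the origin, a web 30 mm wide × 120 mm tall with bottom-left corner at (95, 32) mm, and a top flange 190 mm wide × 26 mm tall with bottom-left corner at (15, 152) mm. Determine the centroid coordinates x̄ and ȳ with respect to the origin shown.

Part | A | x̄ᵢ | ȳᵢ | A·x̄ᵢ | A·ȳᵢ
bottom flange | 7040.00 | 110.00 | 16.00 | 774400.00 | 112640.00
web | 3600.00 | 110.00 | 92.00 | 396000.00 | 331200.00
top flange | 4940.00 | 110.00 | 165.00 | 543400.00 | 815100.00
Σ | 15580.00 |  |  | 1713800.00 | 1258940.00
x̄ = 1713800.00 / 15580.00 = 110.00 mm
ȳ = 1258940.00 / 15580.00 = 80.80 mm

x̄ = 110.00 mm, ȳ = 80.80 mm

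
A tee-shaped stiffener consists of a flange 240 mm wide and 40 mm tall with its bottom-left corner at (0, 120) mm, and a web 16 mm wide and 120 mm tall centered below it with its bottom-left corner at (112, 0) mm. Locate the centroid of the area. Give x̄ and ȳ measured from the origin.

x̄ = 120.00 mm, ȳ = 126.67 mm

web: A = 16 × 120 = 1920.00, centroid at (120.00, 60.00).
flange: A = 240 × 40 = 9600.00, centroid at (120.00, 140.00).
ΣA = 11520.00 mm², ΣAx̄ = 1382400.00 mm³, ΣAȳ = 1459200.00 mm³.
x̄ = 1382400.00/11520.00 = 120.00 mm; ȳ = 1459200.00/11520.00 = 126.67 mm.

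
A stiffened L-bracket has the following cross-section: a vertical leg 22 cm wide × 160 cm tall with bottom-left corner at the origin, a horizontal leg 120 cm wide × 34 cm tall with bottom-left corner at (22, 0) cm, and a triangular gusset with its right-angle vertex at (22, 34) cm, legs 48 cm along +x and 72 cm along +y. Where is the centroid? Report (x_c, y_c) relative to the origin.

vertical leg: A = 22 × 160 = 3520.00, centroid at (11.00, 80.00).
horizontal leg: A = 120 × 34 = 4080.00, centroid at (82.00, 17.00).
gusset: A = ½·48·72 = 1728.00, centroid at (38.00, 58.00).
ΣA = 9328.00 cm²
ΣAx_c = (3520.00)(11.00) + (4080.00)(82.00) + (1728.00)(38.00) = 438944.00 cm³
ΣAy_c = (3520.00)(80.00) + (4080.00)(17.00) + (1728.00)(58.00) = 451184.00 cm³
x_c = 438944.00 / 9328.00 = 47.06 cm
y_c = 451184.00 / 9328.00 = 48.37 cm

x_c = 47.06 cm, y_c = 48.37 cm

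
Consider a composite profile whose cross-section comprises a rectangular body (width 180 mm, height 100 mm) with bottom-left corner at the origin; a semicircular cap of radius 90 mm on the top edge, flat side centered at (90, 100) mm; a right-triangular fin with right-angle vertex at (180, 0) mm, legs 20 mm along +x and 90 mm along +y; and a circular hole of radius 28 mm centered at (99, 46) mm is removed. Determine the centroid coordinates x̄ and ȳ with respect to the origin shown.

rectangular body: A = 180 × 100 = 18000.00, centroid at (90.00, 50.00).
semicircular top: A = ½π·90² = 12723.45, centroid at (90.00, 138.20).
triangular fin: A = ½·20·90 = 900.00, centroid at (186.67, 30.00).
hole: A = −π·28² = -2463.01, centroid at (99.00, 46.00).
ΣA = 29160.44 mm²
ΣAx̄ = (18000.00)(90.00) + (12723.45)(90.00) + (900.00)(186.67) + (-2463.01)(99.00) = 2689272.67 mm³
ΣAȳ = (18000.00)(50.00) + (12723.45)(138.20) + (900.00)(30.00) + (-2463.01)(46.00) = 2572046.63 mm³
x̄ = 2689272.67 / 29160.44 = 92.22 mm
ȳ = 2572046.63 / 29160.44 = 88.20 mm

x̄ = 92.22 mm, ȳ = 88.20 mm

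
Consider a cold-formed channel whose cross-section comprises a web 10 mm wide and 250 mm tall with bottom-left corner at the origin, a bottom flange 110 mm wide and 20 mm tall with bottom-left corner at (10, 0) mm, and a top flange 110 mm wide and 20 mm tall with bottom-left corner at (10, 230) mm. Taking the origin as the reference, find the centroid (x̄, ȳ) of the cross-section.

x̄ = 43.26 mm, ȳ = 125.00 mm

web: A = 10 × 250 = 2500.00, centroid at (5.00, 125.00).
bottom flange: A = 110 × 20 = 2200.00, centroid at (65.00, 10.00).
top flange: A = 110 × 20 = 2200.00, centroid at (65.00, 240.00).
ΣA = 6900.00 mm², ΣAx̄ = 298500.00 mm³, ΣAȳ = 862500.00 mm³.
x̄ = 298500.00/6900.00 = 43.26 mm; ȳ = 862500.00/6900.00 = 125.00 mm.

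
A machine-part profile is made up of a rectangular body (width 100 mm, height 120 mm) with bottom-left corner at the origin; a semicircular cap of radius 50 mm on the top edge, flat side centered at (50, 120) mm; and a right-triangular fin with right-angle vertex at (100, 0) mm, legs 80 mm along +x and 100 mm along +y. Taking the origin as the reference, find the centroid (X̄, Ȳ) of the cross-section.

rectangular body: A = 100 × 120 = 12000.00, centroid at (50.00, 60.00).
semicircular top: A = ½π·50² = 3926.99, centroid at (50.00, 141.22).
triangular fin: A = ½·80·100 = 4000.00, centroid at (126.67, 33.33).
ΣA = 19926.99 mm², ΣAX̄ = 1303016.21 mm³, ΣAȲ = 1407905.56 mm³.
X̄ = 1303016.21/19926.99 = 65.39 mm; Ȳ = 1407905.56/19926.99 = 70.65 mm.

X̄ = 65.39 mm, Ȳ = 70.65 mm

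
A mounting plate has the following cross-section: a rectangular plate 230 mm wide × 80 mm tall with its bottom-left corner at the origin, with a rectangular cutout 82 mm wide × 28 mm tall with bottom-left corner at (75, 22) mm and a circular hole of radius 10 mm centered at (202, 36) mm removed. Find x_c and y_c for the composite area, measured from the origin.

plate: A = 230 × 80 = 18400.00, centroid at (115.00, 40.00).
hole 1: A = −(82 × 28) = -2296.00, centroid at (116.00, 36.00).
hole 2: A = −π·10² = -314.16, centroid at (202.00, 36.00).
ΣA = 15789.84 mm², ΣAx_c = 1786203.83 mm³, ΣAy_c = 642034.27 mm³.
x_c = 1786203.83/15789.84 = 113.12 mm; y_c = 642034.27/15789.84 = 40.66 mm.

x_c = 113.12 mm, y_c = 40.66 mm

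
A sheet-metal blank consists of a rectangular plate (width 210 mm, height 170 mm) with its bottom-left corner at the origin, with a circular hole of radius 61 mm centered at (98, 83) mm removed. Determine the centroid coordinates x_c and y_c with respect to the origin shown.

plate: A = 210 × 170 = 35700.00, centroid at (105.00, 85.00).
hole: A = −π·61² = -11689.87, centroid at (98.00, 83.00).
ΣA = 24010.13 mm²
ΣAx_c = (35700.00)(105.00) + (-11689.87)(98.00) = 2602893.11 mm³
ΣAy_c = (35700.00)(85.00) + (-11689.87)(83.00) = 2064241.10 mm³
x_c = 2602893.11 / 24010.13 = 108.41 mm
y_c = 2064241.10 / 24010.13 = 85.97 mm

x_c = 108.41 mm, y_c = 85.97 mm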